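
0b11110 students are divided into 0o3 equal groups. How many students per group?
Convert 0b11110 (binary) → 16 + 8 + 4 + 2 = 30 (decimal)
Convert 0o3 (octal) → 3 (decimal)
Compute 30 ÷ 3 = 10
10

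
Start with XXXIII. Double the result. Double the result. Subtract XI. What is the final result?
Convert XXXIII (Roman numeral) → 10 + 10 + 10 + 1 + 1 + 1 = 33 (decimal)
Start: 33
33 × 2 = 66
66 × 2 = 132
Convert XI (Roman numeral) → 10 + 1 = 11 (decimal)
132 - 11 = 121
121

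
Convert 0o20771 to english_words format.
Convert 0o20771 (octal) → 2×4096 + 7×64 + 7×8 + 1 = 8697 (decimal)
Convert 8697 (decimal) → 8697 = 8×1000 + 6×100 + 97 → eight thousand six hundred ninety-seven (English words)
eight thousand six hundred ninety-seven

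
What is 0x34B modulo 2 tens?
Convert 0x34B (hexadecimal) → 3×256 + 4×16 + 11 = 843 (decimal)
Convert 2 tens (place-value notation) → 2×10 = 20 (decimal)
Compute 843 mod 20 = 3
3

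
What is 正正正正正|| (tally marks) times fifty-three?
Convert 正正正正正|| (tally marks) → 5 + 5 + 5 + 5 + 5 + 2 = 27 (decimal)
Convert fifty-three (English words) → 53 (decimal)
Compute 27 × 53 = 1431
1431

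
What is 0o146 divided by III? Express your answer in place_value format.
Convert 0o146 (octal) → 1×64 + 4×8 + 6 = 102 (decimal)
Convert III (Roman numeral) → 1 + 1 + 1 = 3 (decimal)
Compute 102 ÷ 3 = 34
Convert 34 (decimal) → 34 = 3×10 + 4 → 3 tens, 4 ones (place-value notation)
3 tens, 4 ones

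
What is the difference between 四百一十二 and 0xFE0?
Convert 四百一十二 (Chinese numeral) → 4×100 + 1×10 + 2 = 412 (decimal)
Convert 0xFE0 (hexadecimal) → 15×256 + 14×16 = 4064 (decimal)
Difference: |412 - 4064| = 3652
3652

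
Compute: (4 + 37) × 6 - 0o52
Convert 0o52 (octal) → 5×8 + 2 = 42 (decimal)
Expression in decimal: (4 + 37) × 6 - 42
Parentheses first: 4 + 37 = 41
Multiply: 41 × 6 = 246
Subtract: 246 - 42 = 204
204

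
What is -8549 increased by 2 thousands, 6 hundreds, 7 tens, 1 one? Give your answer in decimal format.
Convert 2 thousands, 6 hundreds, 7 tens, 1 one (place-value notation) → 2×1000 + 6×100 + 7×10 + 1 = 2671 (decimal)
Compute -8549 + 2671 = -5878
-5878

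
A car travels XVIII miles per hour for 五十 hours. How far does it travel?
Convert XVIII (Roman numeral) → 10 + 5 + 1 + 1 + 1 = 18 (decimal)
Convert 五十 (Chinese numeral) → 5×10 = 50 (decimal)
Compute 18 × 50 = 900
900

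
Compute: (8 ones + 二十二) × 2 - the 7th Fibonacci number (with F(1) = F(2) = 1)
Convert 8 ones (place-value notation) → 8 (decimal)
Convert 二十二 (Chinese numeral) → 2×10 + 2 = 22 (decimal)
Convert the 7th Fibonacci number (with F(1) = F(2) = 1) (Fibonacci index) → 1, 1, 2, 3, 5, 8, 13 → 13 (decimal)
Expression in decimal: (8 + 22) × 2 - 13
Parentheses first: 8 + 22 = 30
Multiply: 30 × 2 = 60
Subtract: 60 - 13 = 47
47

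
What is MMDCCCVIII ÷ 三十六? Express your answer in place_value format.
Convert MMDCCCVIII (Roman numeral) → 1000 + 1000 + 500 + 100 + 100 + 100 + 5 + 1 + 1 + 1 = 2808 (decimal)
Convert 三十六 (Chinese numeral) → 3×10 + 6 = 36 (decimal)
Compute 2808 ÷ 36 = 78
Convert 78 (decimal) → 78 = 7×10 + 8 → 7 tens, 8 ones (place-value notation)
7 tens, 8 ones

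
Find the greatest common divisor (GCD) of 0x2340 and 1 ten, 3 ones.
Convert 0x2340 (hexadecimal) → 2×4096 + 3×256 + 4×16 = 9024 (decimal)
Convert 1 ten, 3 ones (place-value notation) → 1×10 + 3 = 13 (decimal)
Compute gcd(9024, 13) = 1
1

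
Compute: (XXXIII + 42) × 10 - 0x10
Convert XXXIII (Roman numeral) → 10 + 10 + 10 + 1 + 1 + 1 = 33 (decimal)
Convert 0x10 (hexadecimal) → 1×16 = 16 (decimal)
Expression in decimal: (33 + 42) × 10 - 16
Parentheses first: 33 + 42 = 75
Multiply: 75 × 10 = 750
Subtract: 750 - 16 = 734
734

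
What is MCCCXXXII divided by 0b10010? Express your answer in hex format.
Convert MCCCXXXII (Roman numeral) → 1000 + 100 + 100 + 100 + 10 + 10 + 10 + 1 + 1 = 1332 (decimal)
Convert 0b10010 (binary) → 16 + 2 = 18 (decimal)
Compute 1332 ÷ 18 = 74
Convert 74 (decimal) → 74 = 4×16 + 10 → 0x4A (hexadecimal)
0x4A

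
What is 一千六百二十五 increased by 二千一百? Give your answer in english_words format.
Convert 一千六百二十五 (Chinese numeral) → 1×1000 + 6×100 + 2×10 + 5 = 1625 (decimal)
Convert 二千一百 (Chinese numeral) → 2×1000 + 1×100 = 2100 (decimal)
Compute 1625 + 2100 = 3725
Convert 3725 (decimal) → 3725 = 3×1000 + 7×100 + 25 → three thousand seven hundred twenty-five (English words)
three thousand seven hundred twenty-five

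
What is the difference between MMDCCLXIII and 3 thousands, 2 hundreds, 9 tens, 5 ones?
Convert MMDCCLXIII (Roman numeral) → 1000 + 1000 + 500 + 100 + 100 + 50 + 10 + 1 + 1 + 1 = 2763 (decimal)
Convert 3 thousands, 2 hundreds, 9 tens, 5 ones (place-value notation) → 3×1000 + 2×100 + 9×10 + 5 = 3295 (decimal)
Difference: |2763 - 3295| = 532
532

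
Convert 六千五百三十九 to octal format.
Convert 六千五百三十九 (Chinese numeral) → 6×1000 + 5×100 + 3×10 + 9 = 6539 (decimal)
Convert 6539 (decimal) → 6539 = 1×4096 + 4×512 + 6×64 + 1×8 + 3 → 0o14613 (octal)
0o14613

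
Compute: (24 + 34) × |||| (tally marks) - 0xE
Convert |||| (tally marks) → 4 (decimal)
Convert 0xE (hexadecimal) → 14 (decimal)
Expression in decimal: (24 + 34) × 4 - 14
Parentheses first: 24 + 34 = 58
Multiply: 58 × 4 = 232
Subtract: 232 - 14 = 218
218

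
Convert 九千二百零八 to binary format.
Convert 九千二百零八 (Chinese numeral) → 9×1000 + 2×100 + 8 = 9208 (decimal)
Convert 9208 (decimal) → 9208 = 8192 + 512 + 256 + 128 + 64 + 32 + 16 + 8 → 0b10001111111000 (binary)
0b10001111111000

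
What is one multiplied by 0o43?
Convert one (English words) → 1 (decimal)
Convert 0o43 (octal) → 4×8 + 3 = 35 (decimal)
Compute 1 × 35 = 35
35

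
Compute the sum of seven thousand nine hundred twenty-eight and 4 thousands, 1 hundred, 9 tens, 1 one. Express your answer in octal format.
Convert seven thousand nine hundred twenty-eight (English words) → 7×1000 + 9×100 + 28 = 7928 (decimal)
Convert 4 thousands, 1 hundred, 9 tens, 1 one (place-value notation) → 4×1000 + 1×100 + 9×10 + 1 = 4191 (decimal)
Compute 7928 + 4191 = 12119
Convert 12119 (decimal) → 12119 = 2×4096 + 7×512 + 5×64 + 2×8 + 7 → 0o27527 (octal)
0o27527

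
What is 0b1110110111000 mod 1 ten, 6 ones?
Convert 0b1110110111000 (binary) → 4096 + 2048 + 1024 + 256 + 128 + 32 + 16 + 8 = 7608 (decimal)
Convert 1 ten, 6 ones (place-value notation) → 1×10 + 6 = 16 (decimal)
Compute 7608 mod 16 = 8
8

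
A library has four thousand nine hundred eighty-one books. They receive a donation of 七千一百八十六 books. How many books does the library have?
Convert four thousand nine hundred eighty-one (English words) → 4×1000 + 9×100 + 81 = 4981 (decimal)
Convert 七千一百八十六 (Chinese numeral) → 7×1000 + 1×100 + 8×10 + 6 = 7186 (decimal)
Compute 4981 + 7186 = 12167
12167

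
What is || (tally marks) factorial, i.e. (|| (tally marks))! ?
Convert || (tally marks) → 2 (decimal)
Compute 2! = 2
2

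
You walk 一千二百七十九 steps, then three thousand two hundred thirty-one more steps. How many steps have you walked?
Convert 一千二百七十九 (Chinese numeral) → 1×1000 + 2×100 + 7×10 + 9 = 1279 (decimal)
Convert three thousand two hundred thirty-one (English words) → 3×1000 + 2×100 + 31 = 3231 (decimal)
Compute 1279 + 3231 = 4510
4510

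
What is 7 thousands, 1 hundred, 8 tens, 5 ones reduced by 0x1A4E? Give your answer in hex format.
Convert 7 thousands, 1 hundred, 8 tens, 5 ones (place-value notation) → 7×1000 + 1×100 + 8×10 + 5 = 7185 (decimal)
Convert 0x1A4E (hexadecimal) → 1×4096 + 10×256 + 4×16 + 14 = 6734 (decimal)
Compute 7185 - 6734 = 451
Convert 451 (decimal) → 451 = 1×256 + 12×16 + 3 → 0x1C3 (hexadecimal)
0x1C3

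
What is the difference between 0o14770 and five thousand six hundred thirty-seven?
Convert 0o14770 (octal) → 1×4096 + 4×512 + 7×64 + 7×8 = 6648 (decimal)
Convert five thousand six hundred thirty-seven (English words) → 5×1000 + 6×100 + 37 = 5637 (decimal)
Difference: |6648 - 5637| = 1011
1011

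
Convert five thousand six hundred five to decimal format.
Convert five thousand six hundred five (English words) → 5×1000 + 6×100 + 5 = 5605 (decimal)
5605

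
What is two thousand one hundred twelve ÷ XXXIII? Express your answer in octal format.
Convert two thousand one hundred twelve (English words) → 2×1000 + 1×100 + 12 = 2112 (decimal)
Convert XXXIII (Roman numeral) → 10 + 10 + 10 + 1 + 1 + 1 = 33 (decimal)
Compute 2112 ÷ 33 = 64
Convert 64 (decimal) → 64 = 1×64 → 0o100 (octal)
0o100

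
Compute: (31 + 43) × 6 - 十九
Convert 十九 (Chinese numeral) → 1×10 + 9 = 19 (decimal)
Expression in decimal: (31 + 43) × 6 - 19
Parentheses first: 31 + 43 = 74
Multiply: 74 × 6 = 444
Subtract: 444 - 19 = 425
425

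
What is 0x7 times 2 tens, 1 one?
Convert 0x7 (hexadecimal) → 7 (decimal)
Convert 2 tens, 1 one (place-value notation) → 2×10 + 1 = 21 (decimal)
Compute 7 × 21 = 147
147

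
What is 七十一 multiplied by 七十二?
Convert 七十一 (Chinese numeral) → 7×10 + 1 = 71 (decimal)
Convert 七十二 (Chinese numeral) → 7×10 + 2 = 72 (decimal)
Compute 71 × 72 = 5112
5112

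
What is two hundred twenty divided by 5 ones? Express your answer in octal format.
Convert two hundred twenty (English words) → 2×100 + 20 = 220 (decimal)
Convert 5 ones (place-value notation) → 5 (decimal)
Compute 220 ÷ 5 = 44
Convert 44 (decimal) → 44 = 5×8 + 4 → 0o54 (octal)
0o54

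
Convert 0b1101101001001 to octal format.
Convert 0b1101101001001 (binary) → 4096 + 2048 + 512 + 256 + 64 + 8 + 1 = 6985 (decimal)
Convert 6985 (decimal) → 6985 = 1×4096 + 5×512 + 5×64 + 1×8 + 1 → 0o15511 (octal)
0o15511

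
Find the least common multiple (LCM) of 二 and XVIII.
Convert 二 (Chinese numeral) → 2 (decimal)
Convert XVIII (Roman numeral) → 10 + 5 + 1 + 1 + 1 = 18 (decimal)
Compute lcm(2, 18) = 18
18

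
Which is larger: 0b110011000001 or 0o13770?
Convert 0b110011000001 (binary) → 2048 + 1024 + 128 + 64 + 1 = 3265 (decimal)
Convert 0o13770 (octal) → 1×4096 + 3×512 + 7×64 + 7×8 = 6136 (decimal)
Compare 3265 vs 6136: larger = 6136
6136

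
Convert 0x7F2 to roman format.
Convert 0x7F2 (hexadecimal) → 7×256 + 15×16 + 2 = 2034 (decimal)
Convert 2034 (decimal) → 2034 = 1000 + 1000 + 10 + 10 + 10 + 4 → MMXXXIV (Roman numeral)
MMXXXIV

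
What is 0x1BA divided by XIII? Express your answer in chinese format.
Convert 0x1BA (hexadecimal) → 1×256 + 11×16 + 10 = 442 (decimal)
Convert XIII (Roman numeral) → 10 + 1 + 1 + 1 = 13 (decimal)
Compute 442 ÷ 13 = 34
Convert 34 (decimal) → 34 = 3×10 + 4 → 三十四 (Chinese numeral)
三十四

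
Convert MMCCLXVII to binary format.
Convert MMCCLXVII (Roman numeral) → 1000 + 1000 + 100 + 100 + 50 + 10 + 5 + 1 + 1 = 2267 (decimal)
Convert 2267 (decimal) → 2267 = 2048 + 128 + 64 + 16 + 8 + 2 + 1 → 0b100011011011 (binary)
0b100011011011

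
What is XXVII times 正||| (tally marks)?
Convert XXVII (Roman numeral) → 10 + 10 + 5 + 1 + 1 = 27 (decimal)
Convert 正||| (tally marks) → 5 + 3 = 8 (decimal)
Compute 27 × 8 = 216
216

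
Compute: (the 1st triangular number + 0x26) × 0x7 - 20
Convert the 1st triangular number (triangular index) → 1×2/2 = 1 (decimal)
Convert 0x26 (hexadecimal) → 2×16 + 6 = 38 (decimal)
Convert 0x7 (hexadecimal) → 7 (decimal)
Expression in decimal: (1 + 38) × 7 - 20
Parentheses first: 1 + 38 = 39
Multiply: 39 × 7 = 273
Subtract: 273 - 20 = 253
253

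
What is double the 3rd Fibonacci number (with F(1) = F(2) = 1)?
The 3rd Fibonacci number (with F(1) = F(2) = 1): 1, 1, 2 → 2
Compute 2 × 2 = 4
4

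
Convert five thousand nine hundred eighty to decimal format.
Convert five thousand nine hundred eighty (English words) → 5×1000 + 9×100 + 80 = 5980 (decimal)
5980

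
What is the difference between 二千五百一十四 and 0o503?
Convert 二千五百一十四 (Chinese numeral) → 2×1000 + 5×100 + 1×10 + 4 = 2514 (decimal)
Convert 0o503 (octal) → 5×64 + 3 = 323 (decimal)
Difference: |2514 - 323| = 2191
2191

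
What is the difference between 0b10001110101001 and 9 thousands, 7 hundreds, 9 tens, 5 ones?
Convert 0b10001110101001 (binary) → 8192 + 512 + 256 + 128 + 32 + 8 + 1 = 9129 (decimal)
Convert 9 thousands, 7 hundreds, 9 tens, 5 ones (place-value notation) → 9×1000 + 7×100 + 9×10 + 5 = 9795 (decimal)
Difference: |9129 - 9795| = 666
666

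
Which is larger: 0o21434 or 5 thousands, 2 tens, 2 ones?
Convert 0o21434 (octal) → 2×4096 + 1×512 + 4×64 + 3×8 + 4 = 8988 (decimal)
Convert 5 thousands, 2 tens, 2 ones (place-value notation) → 5×1000 + 2×10 + 2 = 5022 (decimal)
Compare 8988 vs 5022: larger = 8988
8988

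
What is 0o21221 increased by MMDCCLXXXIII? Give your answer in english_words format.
Convert 0o21221 (octal) → 2×4096 + 1×512 + 2×64 + 2×8 + 1 = 8849 (decimal)
Convert MMDCCLXXXIII (Roman numeral) → 1000 + 1000 + 500 + 100 + 100 + 50 + 10 + 10 + 10 + 1 + 1 + 1 = 2783 (decimal)
Compute 8849 + 2783 = 11632
Convert 11632 (decimal) → 11632 = 11×1000 + 6×100 + 32 → eleven thousand six hundred thirty-two (English words)
eleven thousand six hundred thirty-two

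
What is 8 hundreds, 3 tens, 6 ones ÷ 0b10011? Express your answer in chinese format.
Convert 8 hundreds, 3 tens, 6 ones (place-value notation) → 8×100 + 3×10 + 6 = 836 (decimal)
Convert 0b10011 (binary) → 16 + 2 + 1 = 19 (decimal)
Compute 836 ÷ 19 = 44
Convert 44 (decimal) → 44 = 4×10 + 4 → 四十四 (Chinese numeral)
四十四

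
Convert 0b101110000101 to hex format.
Convert 0b101110000101 (binary) → 2048 + 512 + 256 + 128 + 4 + 1 = 2949 (decimal)
Convert 2949 (decimal) → 2949 = 11×256 + 8×16 + 5 → 0xB85 (hexadecimal)
0xB85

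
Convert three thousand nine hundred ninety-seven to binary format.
Convert three thousand nine hundred ninety-seven (English words) → 3×1000 + 9×100 + 97 = 3997 (decimal)
Convert 3997 (decimal) → 3997 = 2048 + 1024 + 512 + 256 + 128 + 16 + 8 + 4 + 1 → 0b111110011101 (binary)
0b111110011101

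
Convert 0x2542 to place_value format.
Convert 0x2542 (hexadecimal) → 2×4096 + 5×256 + 4×16 + 2 = 9538 (decimal)
Convert 9538 (decimal) → 9538 = 9×1000 + 5×100 + 3×10 + 8 → 9 thousands, 5 hundreds, 3 tens, 8 ones (place-value notation)
9 thousands, 5 hundreds, 3 tens, 8 ones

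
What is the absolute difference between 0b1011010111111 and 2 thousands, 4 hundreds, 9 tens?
Convert 0b1011010111111 (binary) → 4096 + 1024 + 512 + 128 + 32 + 16 + 8 + 4 + 2 + 1 = 5823 (decimal)
Convert 2 thousands, 4 hundreds, 9 tens (place-value notation) → 2×1000 + 4×100 + 9×10 = 2490 (decimal)
Compute |5823 - 2490| = 3333
3333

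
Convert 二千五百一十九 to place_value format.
Convert 二千五百一十九 (Chinese numeral) → 2×1000 + 5×100 + 1×10 + 9 = 2519 (decimal)
Convert 2519 (decimal) → 2519 = 2×1000 + 5×100 + 1×10 + 9 → 2 thousands, 5 hundreds, 1 ten, 9 ones (place-value notation)
2 thousands, 5 hundreds, 1 ten, 9 ones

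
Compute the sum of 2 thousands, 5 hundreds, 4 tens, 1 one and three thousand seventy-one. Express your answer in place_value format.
Convert 2 thousands, 5 hundreds, 4 tens, 1 one (place-value notation) → 2×1000 + 5×100 + 4×10 + 1 = 2541 (decimal)
Convert three thousand seventy-one (English words) → 3×1000 + 71 = 3071 (decimal)
Compute 2541 + 3071 = 5612
Convert 5612 (decimal) → 5612 = 5×1000 + 6×100 + 1×10 + 2 → 5 thousands, 6 hundreds, 1 ten, 2 ones (place-value notation)
5 thousands, 6 hundreds, 1 ten, 2 ones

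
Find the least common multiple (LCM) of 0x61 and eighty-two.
Convert 0x61 (hexadecimal) → 6×16 + 1 = 97 (decimal)
Convert eighty-two (English words) → 82 (decimal)
Compute lcm(97, 82) = 7954
7954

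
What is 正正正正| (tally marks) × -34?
Convert 正正正正| (tally marks) → 5 + 5 + 5 + 5 + 1 = 21 (decimal)
Compute 21 × -34 = -714
-714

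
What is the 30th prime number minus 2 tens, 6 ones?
The 30th prime number = 113
Convert 2 tens, 6 ones (place-value notation) → 2×10 + 6 = 26 (decimal)
Compute 113 - 26 = 87
87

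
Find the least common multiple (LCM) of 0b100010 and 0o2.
Convert 0b100010 (binary) → 32 + 2 = 34 (decimal)
Convert 0o2 (octal) → 2 (decimal)
Compute lcm(34, 2) = 34
34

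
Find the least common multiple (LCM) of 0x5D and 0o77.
Convert 0x5D (hexadecimal) → 5×16 + 13 = 93 (decimal)
Convert 0o77 (octal) → 7×8 + 7 = 63 (decimal)
Compute lcm(93, 63) = 1953
1953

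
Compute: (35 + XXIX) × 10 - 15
Convert XXIX (Roman numeral) → 10 + 10 + 9 = 29 (decimal)
Expression in decimal: (35 + 29) × 10 - 15
Parentheses first: 35 + 29 = 64
Multiply: 64 × 10 = 640
Subtract: 640 - 15 = 625
625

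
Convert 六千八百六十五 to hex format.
Convert 六千八百六十五 (Chinese numeral) → 6×1000 + 8×100 + 6×10 + 5 = 6865 (decimal)
Convert 6865 (decimal) → 6865 = 1×4096 + 10×256 + 13×16 + 1 → 0x1AD1 (hexadecimal)
0x1AD1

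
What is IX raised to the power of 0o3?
Convert IX (Roman numeral) → 9 (decimal)
Convert 0o3 (octal) → 3 (decimal)
Compute 9 ^ 3 = 729
729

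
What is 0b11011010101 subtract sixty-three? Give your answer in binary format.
Convert 0b11011010101 (binary) → 1024 + 512 + 128 + 64 + 16 + 4 + 1 = 1749 (decimal)
Convert sixty-three (English words) → 63 (decimal)
Compute 1749 - 63 = 1686
Convert 1686 (decimal) → 1686 = 1024 + 512 + 128 + 16 + 4 + 2 → 0b11010010110 (binary)
0b11010010110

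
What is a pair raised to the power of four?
Convert a pair (colloquial) → 2 (decimal)
Convert four (English words) → 4 (decimal)
Compute 2 ^ 4 = 16
16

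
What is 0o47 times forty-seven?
Convert 0o47 (octal) → 4×8 + 7 = 39 (decimal)
Convert forty-seven (English words) → 47 (decimal)
Compute 39 × 47 = 1833
1833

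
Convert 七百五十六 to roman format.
Convert 七百五十六 (Chinese numeral) → 7×100 + 5×10 + 6 = 756 (decimal)
Convert 756 (decimal) → 756 = 500 + 100 + 100 + 50 + 5 + 1 → DCCLVI (Roman numeral)
DCCLVI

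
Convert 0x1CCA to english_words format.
Convert 0x1CCA (hexadecimal) → 1×4096 + 12×256 + 12×16 + 10 = 7370 (decimal)
Convert 7370 (decimal) → 7370 = 7×1000 + 3×100 + 70 → seven thousand three hundred seventy (English words)
seven thousand three hundred seventy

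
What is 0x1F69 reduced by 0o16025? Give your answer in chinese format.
Convert 0x1F69 (hexadecimal) → 1×4096 + 15×256 + 6×16 + 9 = 8041 (decimal)
Convert 0o16025 (octal) → 1×4096 + 6×512 + 2×8 + 5 = 7189 (decimal)
Compute 8041 - 7189 = 852
Convert 852 (decimal) → 852 = 8×100 + 5×10 + 2 → 八百五十二 (Chinese numeral)
八百五十二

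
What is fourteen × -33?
Convert fourteen (English words) → 14 (decimal)
Compute 14 × -33 = -462
-462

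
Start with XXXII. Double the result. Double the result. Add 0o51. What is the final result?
Convert XXXII (Roman numeral) → 10 + 10 + 10 + 1 + 1 = 32 (decimal)
Start: 32
32 × 2 = 64
64 × 2 = 128
Convert 0o51 (octal) → 5×8 + 1 = 41 (decimal)
128 + 41 = 169
169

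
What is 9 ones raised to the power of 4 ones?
Convert 9 ones (place-value notation) → 9 (decimal)
Convert 4 ones (place-value notation) → 4 (decimal)
Compute 9 ^ 4 = 6561
6561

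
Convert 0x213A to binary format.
Convert 0x213A (hexadecimal) → 2×4096 + 1×256 + 3×16 + 10 = 8506 (decimal)
Convert 8506 (decimal) → 8506 = 8192 + 256 + 32 + 16 + 8 + 2 → 0b10000100111010 (binary)
0b10000100111010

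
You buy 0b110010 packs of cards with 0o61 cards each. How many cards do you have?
Convert 0o61 (octal) → 6×8 + 1 = 49 (decimal)
Convert 0b110010 (binary) → 32 + 16 + 2 = 50 (decimal)
Compute 49 × 50 = 2450
2450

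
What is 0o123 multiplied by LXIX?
Convert 0o123 (octal) → 1×64 + 2×8 + 3 = 83 (decimal)
Convert LXIX (Roman numeral) → 50 + 10 + 9 = 69 (decimal)
Compute 83 × 69 = 5727
5727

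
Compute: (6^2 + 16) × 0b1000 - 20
Convert 6^2 (power) → 36 (decimal)
Convert 0b1000 (binary) → 8 (decimal)
Expression in decimal: (36 + 16) × 8 - 20
Parentheses first: 36 + 16 = 52
Multiply: 52 × 8 = 416
Subtract: 416 - 20 = 396
396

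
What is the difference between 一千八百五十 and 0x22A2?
Convert 一千八百五十 (Chinese numeral) → 1×1000 + 8×100 + 5×10 = 1850 (decimal)
Convert 0x22A2 (hexadecimal) → 2×4096 + 2×256 + 10×16 + 2 = 8866 (decimal)
Difference: |1850 - 8866| = 7016
7016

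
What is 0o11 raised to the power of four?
Convert 0o11 (octal) → 1×8 + 1 = 9 (decimal)
Convert four (English words) → 4 (decimal)
Compute 9 ^ 4 = 6561
6561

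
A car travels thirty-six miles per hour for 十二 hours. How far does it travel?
Convert thirty-six (English words) → 36 (decimal)
Convert 十二 (Chinese numeral) → 1×10 + 2 = 12 (decimal)
Compute 36 × 12 = 432
432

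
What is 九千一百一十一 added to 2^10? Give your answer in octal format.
Convert 九千一百一十一 (Chinese numeral) → 9×1000 + 1×100 + 1×10 + 1 = 9111 (decimal)
Convert 2^10 (power) → 1024 (decimal)
Compute 9111 + 1024 = 10135
Convert 10135 (decimal) → 10135 = 2×4096 + 3×512 + 6×64 + 2×8 + 7 → 0o23627 (octal)
0o23627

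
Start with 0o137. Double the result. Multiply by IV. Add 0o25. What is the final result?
Convert 0o137 (octal) → 1×64 + 3×8 + 7 = 95 (decimal)
Start: 95
95 × 2 = 190
Convert IV (Roman numeral) → 4 (decimal)
190 × 4 = 760
Convert 0o25 (octal) → 2×8 + 5 = 21 (decimal)
760 + 21 = 781
781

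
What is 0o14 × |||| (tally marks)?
Convert 0o14 (octal) → 1×8 + 4 = 12 (decimal)
Convert |||| (tally marks) → 4 (decimal)
Compute 12 × 4 = 48
48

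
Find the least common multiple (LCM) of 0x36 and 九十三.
Convert 0x36 (hexadecimal) → 3×16 + 6 = 54 (decimal)
Convert 九十三 (Chinese numeral) → 9×10 + 3 = 93 (decimal)
Compute lcm(54, 93) = 1674
1674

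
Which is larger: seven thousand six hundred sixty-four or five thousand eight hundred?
Convert seven thousand six hundred sixty-four (English words) → 7×1000 + 6×100 + 64 = 7664 (decimal)
Convert five thousand eight hundred (English words) → 5×1000 + 8×100 = 5800 (decimal)
Compare 7664 vs 5800: larger = 7664
7664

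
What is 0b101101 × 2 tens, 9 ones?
Convert 0b101101 (binary) → 32 + 8 + 4 + 1 = 45 (decimal)
Convert 2 tens, 9 ones (place-value notation) → 2×10 + 9 = 29 (decimal)
Compute 45 × 29 = 1305
1305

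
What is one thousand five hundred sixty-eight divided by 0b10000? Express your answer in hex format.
Convert one thousand five hundred sixty-eight (English words) → 1×1000 + 5×100 + 68 = 1568 (decimal)
Convert 0b10000 (binary) → 16 (decimal)
Compute 1568 ÷ 16 = 98
Convert 98 (decimal) → 98 = 6×16 + 2 → 0x62 (hexadecimal)
0x62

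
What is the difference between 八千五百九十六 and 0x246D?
Convert 八千五百九十六 (Chinese numeral) → 8×1000 + 5×100 + 9×10 + 6 = 8596 (decimal)
Convert 0x246D (hexadecimal) → 2×4096 + 4×256 + 6×16 + 13 = 9325 (decimal)
Difference: |8596 - 9325| = 729
729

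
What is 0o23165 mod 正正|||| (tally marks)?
Convert 0o23165 (octal) → 2×4096 + 3×512 + 1×64 + 6×8 + 5 = 9845 (decimal)
Convert 正正|||| (tally marks) → 5 + 5 + 4 = 14 (decimal)
Compute 9845 mod 14 = 3
3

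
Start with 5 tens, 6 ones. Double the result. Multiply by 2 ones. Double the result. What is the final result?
Convert 5 tens, 6 ones (place-value notation) → 5×10 + 6 = 56 (decimal)
Start: 56
56 × 2 = 112
Convert 2 ones (place-value notation) → 2 (decimal)
112 × 2 = 224
224 × 2 = 448
448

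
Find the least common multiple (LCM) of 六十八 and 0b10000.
Convert 六十八 (Chinese numeral) → 6×10 + 8 = 68 (decimal)
Convert 0b10000 (binary) → 16 (decimal)
Compute lcm(68, 16) = 272
272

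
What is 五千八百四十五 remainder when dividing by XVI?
Convert 五千八百四十五 (Chinese numeral) → 5×1000 + 8×100 + 4×10 + 5 = 5845 (decimal)
Convert XVI (Roman numeral) → 10 + 5 + 1 = 16 (decimal)
Compute 5845 mod 16 = 5
5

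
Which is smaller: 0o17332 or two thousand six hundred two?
Convert 0o17332 (octal) → 1×4096 + 7×512 + 3×64 + 3×8 + 2 = 7898 (decimal)
Convert two thousand six hundred two (English words) → 2×1000 + 6×100 + 2 = 2602 (decimal)
Compare 7898 vs 2602: smaller = 2602
2602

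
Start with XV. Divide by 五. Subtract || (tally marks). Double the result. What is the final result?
Convert XV (Roman numeral) → 10 + 5 = 15 (decimal)
Start: 15
Convert 五 (Chinese numeral) → 5 (decimal)
15 ÷ 5 = 3
Convert || (tally marks) → 2 (decimal)
3 - 2 = 1
1 × 2 = 2
2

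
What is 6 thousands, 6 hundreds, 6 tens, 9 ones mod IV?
Convert 6 thousands, 6 hundreds, 6 tens, 9 ones (place-value notation) → 6×1000 + 6×100 + 6×10 + 9 = 6669 (decimal)
Convert IV (Roman numeral) → 4 (decimal)
Compute 6669 mod 4 = 1
1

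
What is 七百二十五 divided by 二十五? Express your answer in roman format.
Convert 七百二十五 (Chinese numeral) → 7×100 + 2×10 + 5 = 725 (decimal)
Convert 二十五 (Chinese numeral) → 2×10 + 5 = 25 (decimal)
Compute 725 ÷ 25 = 29
Convert 29 (decimal) → 29 = 10 + 10 + 9 → XXIX (Roman numeral)
XXIX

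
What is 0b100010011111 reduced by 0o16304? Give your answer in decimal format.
Convert 0b100010011111 (binary) → 2048 + 128 + 16 + 8 + 4 + 2 + 1 = 2207 (decimal)
Convert 0o16304 (octal) → 1×4096 + 6×512 + 3×64 + 4 = 7364 (decimal)
Compute 2207 - 7364 = -5157
-5157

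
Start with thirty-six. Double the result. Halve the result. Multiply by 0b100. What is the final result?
Convert thirty-six (English words) → 36 (decimal)
Start: 36
36 × 2 = 72
72 ÷ 2 = 36
Convert 0b100 (binary) → 4 (decimal)
36 × 4 = 144
144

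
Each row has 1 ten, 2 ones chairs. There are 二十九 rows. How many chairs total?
Convert 1 ten, 2 ones (place-value notation) → 1×10 + 2 = 12 (decimal)
Convert 二十九 (Chinese numeral) → 2×10 + 9 = 29 (decimal)
Compute 12 × 29 = 348
348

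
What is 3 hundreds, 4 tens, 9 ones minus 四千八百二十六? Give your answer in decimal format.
Convert 3 hundreds, 4 tens, 9 ones (place-value notation) → 3×100 + 4×10 + 9 = 349 (decimal)
Convert 四千八百二十六 (Chinese numeral) → 4×1000 + 8×100 + 2×10 + 6 = 4826 (decimal)
Compute 349 - 4826 = -4477
-4477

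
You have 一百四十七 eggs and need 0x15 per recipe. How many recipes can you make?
Convert 一百四十七 (Chinese numeral) → 1×100 + 4×10 + 7 = 147 (decimal)
Convert 0x15 (hexadecimal) → 1×16 + 5 = 21 (decimal)
Compute 147 ÷ 21 = 7
7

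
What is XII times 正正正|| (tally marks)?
Convert XII (Roman numeral) → 10 + 1 + 1 = 12 (decimal)
Convert 正正正|| (tally marks) → 5 + 5 + 5 + 2 = 17 (decimal)
Compute 12 × 17 = 204
204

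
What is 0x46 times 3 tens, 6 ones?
Convert 0x46 (hexadecimal) → 4×16 + 6 = 70 (decimal)
Convert 3 tens, 6 ones (place-value notation) → 3×10 + 6 = 36 (decimal)
Compute 70 × 36 = 2520
2520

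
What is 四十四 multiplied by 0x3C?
Convert 四十四 (Chinese numeral) → 4×10 + 4 = 44 (decimal)
Convert 0x3C (hexadecimal) → 3×16 + 12 = 60 (decimal)
Compute 44 × 60 = 2640
2640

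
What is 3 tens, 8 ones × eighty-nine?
Convert 3 tens, 8 ones (place-value notation) → 3×10 + 8 = 38 (decimal)
Convert eighty-nine (English words) → 89 (decimal)
Compute 38 × 89 = 3382
3382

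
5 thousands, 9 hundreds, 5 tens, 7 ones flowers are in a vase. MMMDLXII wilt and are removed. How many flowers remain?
Convert 5 thousands, 9 hundreds, 5 tens, 7 ones (place-value notation) → 5×1000 + 9×100 + 5×10 + 7 = 5957 (decimal)
Convert MMMDLXII (Roman numeral) → 1000 + 1000 + 1000 + 500 + 50 + 10 + 1 + 1 = 3562 (decimal)
Compute 5957 - 3562 = 2395
2395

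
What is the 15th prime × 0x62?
Convert the 15th prime (prime index) → 47 (decimal)
Convert 0x62 (hexadecimal) → 6×16 + 2 = 98 (decimal)
Compute 47 × 98 = 4606
4606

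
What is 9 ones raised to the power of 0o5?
Convert 9 ones (place-value notation) → 9 (decimal)
Convert 0o5 (octal) → 5 (decimal)
Compute 9 ^ 5 = 59049
59049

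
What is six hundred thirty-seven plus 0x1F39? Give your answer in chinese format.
Convert six hundred thirty-seven (English words) → 6×100 + 37 = 637 (decimal)
Convert 0x1F39 (hexadecimal) → 1×4096 + 15×256 + 3×16 + 9 = 7993 (decimal)
Compute 637 + 7993 = 8630
Convert 8630 (decimal) → 8630 = 8×1000 + 6×100 + 3×10 → 八千六百三十 (Chinese numeral)
八千六百三十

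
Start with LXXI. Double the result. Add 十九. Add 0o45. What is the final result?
Convert LXXI (Roman numeral) → 50 + 10 + 10 + 1 = 71 (decimal)
Start: 71
71 × 2 = 142
Convert 十九 (Chinese numeral) → 1×10 + 9 = 19 (decimal)
142 + 19 = 161
Convert 0o45 (octal) → 4×8 + 5 = 37 (decimal)
161 + 37 = 198
198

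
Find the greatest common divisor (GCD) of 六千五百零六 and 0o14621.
Convert 六千五百零六 (Chinese numeral) → 6×1000 + 5×100 + 6 = 6506 (decimal)
Convert 0o14621 (octal) → 1×4096 + 4×512 + 6×64 + 2×8 + 1 = 6545 (decimal)
Compute gcd(6506, 6545) = 1
1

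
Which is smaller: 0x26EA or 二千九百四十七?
Convert 0x26EA (hexadecimal) → 2×4096 + 6×256 + 14×16 + 10 = 9962 (decimal)
Convert 二千九百四十七 (Chinese numeral) → 2×1000 + 9×100 + 4×10 + 7 = 2947 (decimal)
Compare 9962 vs 2947: smaller = 2947
2947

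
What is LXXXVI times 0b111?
Convert LXXXVI (Roman numeral) → 50 + 10 + 10 + 10 + 5 + 1 = 86 (decimal)
Convert 0b111 (binary) → 4 + 2 + 1 = 7 (decimal)
Compute 86 × 7 = 602
602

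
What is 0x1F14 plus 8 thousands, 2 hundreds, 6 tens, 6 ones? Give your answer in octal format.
Convert 0x1F14 (hexadecimal) → 1×4096 + 15×256 + 1×16 + 4 = 7956 (decimal)
Convert 8 thousands, 2 hundreds, 6 tens, 6 ones (place-value notation) → 8×1000 + 2×100 + 6×10 + 6 = 8266 (decimal)
Compute 7956 + 8266 = 16222
Convert 16222 (decimal) → 16222 = 3×4096 + 7×512 + 5×64 + 3×8 + 6 → 0o37536 (octal)
0o37536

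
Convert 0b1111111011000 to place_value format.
Convert 0b1111111011000 (binary) → 4096 + 2048 + 1024 + 512 + 256 + 128 + 64 + 16 + 8 = 8152 (decimal)
Convert 8152 (decimal) → 8152 = 8×1000 + 1×100 + 5×10 + 2 → 8 thousands, 1 hundred, 5 tens, 2 ones (place-value notation)
8 thousands, 1 hundred, 5 tens, 2 ones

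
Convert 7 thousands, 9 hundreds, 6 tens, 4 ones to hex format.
Convert 7 thousands, 9 hundreds, 6 tens, 4 ones (place-value notation) → 7×1000 + 9×100 + 6×10 + 4 = 7964 (decimal)
Convert 7964 (decimal) → 7964 = 1×4096 + 15×256 + 1×16 + 12 → 0x1F1C (hexadecimal)
0x1F1C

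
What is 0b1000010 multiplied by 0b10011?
Convert 0b1000010 (binary) → 64 + 2 = 66 (decimal)
Convert 0b10011 (binary) → 16 + 2 + 1 = 19 (decimal)
Compute 66 × 19 = 1254
1254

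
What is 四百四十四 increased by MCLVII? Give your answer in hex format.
Convert 四百四十四 (Chinese numeral) → 4×100 + 4×10 + 4 = 444 (decimal)
Convert MCLVII (Roman numeral) → 1000 + 100 + 50 + 5 + 1 + 1 = 1157 (decimal)
Compute 444 + 1157 = 1601
Convert 1601 (decimal) → 1601 = 6×256 + 4×16 + 1 → 0x641 (hexadecimal)
0x641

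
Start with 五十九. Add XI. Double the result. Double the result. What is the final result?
Convert 五十九 (Chinese numeral) → 5×10 + 9 = 59 (decimal)
Start: 59
Convert XI (Roman numeral) → 10 + 1 = 11 (decimal)
59 + 11 = 70
70 × 2 = 140
140 × 2 = 280
280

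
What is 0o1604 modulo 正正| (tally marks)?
Convert 0o1604 (octal) → 1×512 + 6×64 + 4 = 900 (decimal)
Convert 正正| (tally marks) → 5 + 5 + 1 = 11 (decimal)
Compute 900 mod 11 = 9
9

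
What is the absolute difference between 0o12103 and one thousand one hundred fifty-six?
Convert 0o12103 (octal) → 1×4096 + 2×512 + 1×64 + 3 = 5187 (decimal)
Convert one thousand one hundred fifty-six (English words) → 1×1000 + 1×100 + 56 = 1156 (decimal)
Compute |5187 - 1156| = 4031
4031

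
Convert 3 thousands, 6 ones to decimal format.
Convert 3 thousands, 6 ones (place-value notation) → 3×1000 + 6 = 3006 (decimal)
3006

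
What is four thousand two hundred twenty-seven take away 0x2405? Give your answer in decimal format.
Convert four thousand two hundred twenty-seven (English words) → 4×1000 + 2×100 + 27 = 4227 (decimal)
Convert 0x2405 (hexadecimal) → 2×4096 + 4×256 + 5 = 9221 (decimal)
Compute 4227 - 9221 = -4994
-4994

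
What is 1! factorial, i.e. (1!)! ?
Convert 1! (factorial) → 1 (decimal)
Compute 1! = 1
1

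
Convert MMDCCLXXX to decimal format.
Convert MMDCCLXXX (Roman numeral) → 1000 + 1000 + 500 + 100 + 100 + 50 + 10 + 10 + 10 = 2780 (decimal)
2780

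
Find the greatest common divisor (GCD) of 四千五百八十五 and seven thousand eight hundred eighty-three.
Convert 四千五百八十五 (Chinese numeral) → 4×1000 + 5×100 + 8×10 + 5 = 4585 (decimal)
Convert seven thousand eight hundred eighty-three (English words) → 7×1000 + 8×100 + 83 = 7883 (decimal)
Compute gcd(4585, 7883) = 1
1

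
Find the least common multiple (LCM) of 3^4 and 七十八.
Convert 3^4 (power) → 81 (decimal)
Convert 七十八 (Chinese numeral) → 7×10 + 8 = 78 (decimal)
Compute lcm(81, 78) = 2106
2106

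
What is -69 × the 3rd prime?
Convert the 3rd prime (prime index) → 5 (decimal)
Compute -69 × 5 = -345
-345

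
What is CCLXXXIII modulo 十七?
Convert CCLXXXIII (Roman numeral) → 100 + 100 + 50 + 10 + 10 + 10 + 1 + 1 + 1 = 283 (decimal)
Convert 十七 (Chinese numeral) → 1×10 + 7 = 17 (decimal)
Compute 283 mod 17 = 11
11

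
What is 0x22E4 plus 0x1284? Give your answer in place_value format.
Convert 0x22E4 (hexadecimal) → 2×4096 + 2×256 + 14×16 + 4 = 8932 (decimal)
Convert 0x1284 (hexadecimal) → 1×4096 + 2×256 + 8×16 + 4 = 4740 (decimal)
Compute 8932 + 4740 = 13672
Convert 13672 (decimal) → 13672 = 13×1000 + 6×100 + 7×10 + 2 → 13 thousands, 6 hundreds, 7 tens, 2 ones (place-value notation)
13 thousands, 6 hundreds, 7 tens, 2 ones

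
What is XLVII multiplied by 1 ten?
Convert XLVII (Roman numeral) → 40 + 5 + 1 + 1 = 47 (decimal)
Convert 1 ten (place-value notation) → 1×10 = 10 (decimal)
Compute 47 × 10 = 470
470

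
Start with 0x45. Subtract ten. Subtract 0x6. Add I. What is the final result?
Convert 0x45 (hexadecimal) → 4×16 + 5 = 69 (decimal)
Start: 69
Convert ten (English words) → 10 (decimal)
69 - 10 = 59
Convert 0x6 (hexadecimal) → 6 (decimal)
59 - 6 = 53
Convert I (Roman numeral) → 1 (decimal)
53 + 1 = 54
54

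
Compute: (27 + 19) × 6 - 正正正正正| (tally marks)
Convert 正正正正正| (tally marks) → 5 + 5 + 5 + 5 + 5 + 1 = 26 (decimal)
Expression in decimal: (27 + 19) × 6 - 26
Parentheses first: 27 + 19 = 46
Multiply: 46 × 6 = 276
Subtract: 276 - 26 = 250
250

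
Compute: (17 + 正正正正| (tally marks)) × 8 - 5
Convert 正正正正| (tally marks) → 5 + 5 + 5 + 5 + 1 = 21 (decimal)
Expression in decimal: (17 + 21) × 8 - 5
Parentheses first: 17 + 21 = 38
Multiply: 38 × 8 = 304
Subtract: 304 - 5 = 299
299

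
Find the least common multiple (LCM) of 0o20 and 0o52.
Convert 0o20 (octal) → 2×8 = 16 (decimal)
Convert 0o52 (octal) → 5×8 + 2 = 42 (decimal)
Compute lcm(16, 42) = 336
336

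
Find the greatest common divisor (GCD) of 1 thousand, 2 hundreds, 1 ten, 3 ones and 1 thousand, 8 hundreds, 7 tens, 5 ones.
Convert 1 thousand, 2 hundreds, 1 ten, 3 ones (place-value notation) → 1×1000 + 2×100 + 1×10 + 3 = 1213 (decimal)
Convert 1 thousand, 8 hundreds, 7 tens, 5 ones (place-value notation) → 1×1000 + 8×100 + 7×10 + 5 = 1875 (decimal)
Compute gcd(1213, 1875) = 1
1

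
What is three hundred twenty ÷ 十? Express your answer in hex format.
Convert three hundred twenty (English words) → 3×100 + 20 = 320 (decimal)
Convert 十 (Chinese numeral) → 1×10 = 10 (decimal)
Compute 320 ÷ 10 = 32
Convert 32 (decimal) → 32 = 2×16 → 0x20 (hexadecimal)
0x20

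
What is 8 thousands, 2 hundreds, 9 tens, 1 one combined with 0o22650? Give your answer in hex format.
Convert 8 thousands, 2 hundreds, 9 tens, 1 one (place-value notation) → 8×1000 + 2×100 + 9×10 + 1 = 8291 (decimal)
Convert 0o22650 (octal) → 2×4096 + 2×512 + 6×64 + 5×8 = 9640 (decimal)
Compute 8291 + 9640 = 17931
Convert 17931 (decimal) → 17931 = 4×4096 + 6×256 + 11 → 0x460B (hexadecimal)
0x460B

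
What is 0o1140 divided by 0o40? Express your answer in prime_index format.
Convert 0o1140 (octal) → 1×512 + 1×64 + 4×8 = 608 (decimal)
Convert 0o40 (octal) → 4×8 = 32 (decimal)
Compute 608 ÷ 32 = 19
Convert 19 (decimal) → the 8th prime (prime index)
the 8th prime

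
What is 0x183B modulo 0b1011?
Convert 0x183B (hexadecimal) → 1×4096 + 8×256 + 3×16 + 11 = 6203 (decimal)
Convert 0b1011 (binary) → 8 + 2 + 1 = 11 (decimal)
Compute 6203 mod 11 = 10
10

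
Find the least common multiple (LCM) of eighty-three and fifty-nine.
Convert eighty-three (English words) → 83 (decimal)
Convert fifty-nine (English words) → 59 (decimal)
Compute lcm(83, 59) = 4897
4897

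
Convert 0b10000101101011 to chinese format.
Convert 0b10000101101011 (binary) → 8192 + 256 + 64 + 32 + 8 + 2 + 1 = 8555 (decimal)
Convert 8555 (decimal) → 8555 = 8×1000 + 5×100 + 5×10 + 5 → 八千五百五十五 (Chinese numeral)
八千五百五十五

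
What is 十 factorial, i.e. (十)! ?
Convert 十 (Chinese numeral) → 1×10 = 10 (decimal)
Compute 10! = 3628800
3628800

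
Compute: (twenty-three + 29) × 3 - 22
Convert twenty-three (English words) → 23 (decimal)
Expression in decimal: (23 + 29) × 3 - 22
Parentheses first: 23 + 29 = 52
Multiply: 52 × 3 = 156
Subtract: 156 - 22 = 134
134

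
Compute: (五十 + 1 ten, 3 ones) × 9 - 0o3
Convert 五十 (Chinese numeral) → 5×10 = 50 (decimal)
Convert 1 ten, 3 ones (place-value notation) → 1×10 + 3 = 13 (decimal)
Convert 0o3 (octal) → 3 (decimal)
Expression in decimal: (50 + 13) × 9 - 3
Parentheses first: 50 + 13 = 63
Multiply: 63 × 9 = 567
Subtract: 567 - 3 = 564
564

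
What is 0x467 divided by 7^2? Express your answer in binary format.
Convert 0x467 (hexadecimal) → 4×256 + 6×16 + 7 = 1127 (decimal)
Convert 7^2 (power) → 49 (decimal)
Compute 1127 ÷ 49 = 23
Convert 23 (decimal) → 23 = 16 + 4 + 2 + 1 → 0b10111 (binary)
0b10111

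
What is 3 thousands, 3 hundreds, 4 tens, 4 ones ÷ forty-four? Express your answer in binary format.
Convert 3 thousands, 3 hundreds, 4 tens, 4 ones (place-value notation) → 3×1000 + 3×100 + 4×10 + 4 = 3344 (decimal)
Convert forty-four (English words) → 44 (decimal)
Compute 3344 ÷ 44 = 76
Convert 76 (decimal) → 76 = 64 + 8 + 4 → 0b1001100 (binary)
0b1001100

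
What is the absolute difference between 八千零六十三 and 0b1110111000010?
Convert 八千零六十三 (Chinese numeral) → 8×1000 + 6×10 + 3 = 8063 (decimal)
Convert 0b1110111000010 (binary) → 4096 + 2048 + 1024 + 256 + 128 + 64 + 2 = 7618 (decimal)
Compute |8063 - 7618| = 445
445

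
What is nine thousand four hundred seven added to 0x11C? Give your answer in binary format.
Convert nine thousand four hundred seven (English words) → 9×1000 + 4×100 + 7 = 9407 (decimal)
Convert 0x11C (hexadecimal) → 1×256 + 1×16 + 12 = 284 (decimal)
Compute 9407 + 284 = 9691
Convert 9691 (decimal) → 9691 = 8192 + 1024 + 256 + 128 + 64 + 16 + 8 + 2 + 1 → 0b10010111011011 (binary)
0b10010111011011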